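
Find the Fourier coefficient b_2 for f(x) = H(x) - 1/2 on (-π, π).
b_2 = (1/π) ∫_{-π}^{π} f(x)·sin(2x) dx.
Evaluate the integral (use parity and integration by parts as needed): b_2 = 0.

Final answer: 0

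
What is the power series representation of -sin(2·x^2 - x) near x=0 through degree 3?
-x^3/6 - 2·x^2 + x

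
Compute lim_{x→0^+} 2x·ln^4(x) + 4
The product is a 0·∞ indeterminate form at x → 0⁺.
Rewrite the product as 2·ln^4(x) / x^(-1) and apply L'Hôpital, or use the standard hierarchy x^(-1) ≫ |ln x|^4 as x → 0⁺.
The indeterminate product → 0, so the limit = 4.

Final answer: 4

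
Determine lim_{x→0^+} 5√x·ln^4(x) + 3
The product is a 0·∞ indeterminate form at x → 0⁺.
Rewrite the product as 5·ln^4(x) / x^(-1/2) and apply L'Hôpital, or use the standard hierarchy x^(-1/2) ≫ |ln x|^4 as x → 0⁺.
The indeterminate product → 0, so the limit = 3.

Final answer: 3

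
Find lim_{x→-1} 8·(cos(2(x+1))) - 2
Direct substitution at x = -1 gives 6.

Final answer: 6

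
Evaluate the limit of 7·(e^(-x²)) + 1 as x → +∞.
Evaluate the dominant behaviour as x → +∞; each term tends to a finite value or vanishes.
Limit = 1.

Final answer: 1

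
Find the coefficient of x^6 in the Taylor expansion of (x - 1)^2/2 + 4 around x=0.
Expand to order 6: (x - 1)^2/2 + 4 = x^2/2 - x + 9/2 + O(x^7).
The coefficient of x^6 is 0.

Final answer: 0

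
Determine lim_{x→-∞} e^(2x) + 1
Evaluate the dominant behaviour as x → -∞; each term tends to a finite value or vanishes.
Limit = 1.

Final answer: 1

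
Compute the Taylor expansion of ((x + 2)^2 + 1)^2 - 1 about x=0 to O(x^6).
x^4 + 8·x^3 + 26·x^2 + 40·x + 24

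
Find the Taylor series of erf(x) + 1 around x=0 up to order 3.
-2·x^3/(3·√(π)) + 2·x/√(π) + 1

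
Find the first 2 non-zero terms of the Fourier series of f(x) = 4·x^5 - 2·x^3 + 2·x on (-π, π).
(-164·π^2 + 8·π^4 + 988)·sin(x) + (-4·π^4 - 35 + 22·π^2)·sin(2·x)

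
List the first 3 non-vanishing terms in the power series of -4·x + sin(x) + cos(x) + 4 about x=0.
-x^2/2 - 3·x + 5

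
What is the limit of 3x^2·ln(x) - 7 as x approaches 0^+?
The product is a 0·∞ indeterminate form at x → 0⁺.
Rewrite the product as 3·ln(x) / x^(-2) and apply L'Hôpital, or use the standard hierarchy x^(-2) ≫ |ln x| as x → 0⁺.
The indeterminate product → 0, so the limit = -7.

Final answer: -7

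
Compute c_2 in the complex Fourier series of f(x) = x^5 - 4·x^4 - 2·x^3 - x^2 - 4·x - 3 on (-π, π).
Compute the real Fourier coefficients first: a_2 = 11 - 8·π^2, b_2 = -π^4 - 13/2 + 7·π^2.
Then c_2 = (a_2 − i·b_2)/2 = -4·π^2 + 11/2 - 7·i·π^2/2 + 13·i/4 + i·π^4/2.

Final answer: -4·π^2 + 11/2 - 7·i·π^2/2 + 13·i/4 + i·π^4/2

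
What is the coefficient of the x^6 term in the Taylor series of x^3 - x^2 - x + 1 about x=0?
Expand to order 6: x^3 - x^2 - x + 1 = x^3 - x^2 - x + 1 + O(x^7).
The coefficient of x^6 is 0.

Final answer: 0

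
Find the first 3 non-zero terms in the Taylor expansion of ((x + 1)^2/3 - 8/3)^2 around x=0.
-10·x^2/9 - 28·x/9 + 49/9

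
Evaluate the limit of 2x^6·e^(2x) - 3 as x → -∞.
The product is a 0·∞ indeterminate form at x → -∞.
Rewrite the product as 2x^6 / e^(-2x) (an ∞/∞ form) and apply L'Hôpital, or use the standard hierarchy e^(2|x|) ≫ |x^6| as x → -∞.
The indeterminate product → 0, so the limit = -3.

Final answer: -3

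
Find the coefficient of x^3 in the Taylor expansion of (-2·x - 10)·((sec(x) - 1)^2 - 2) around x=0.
Expand to order 3: (-2·x - 10)·((sec(x) - 1)^2 - 2) = 4·x + 20 + O(x^4).
The coefficient of x^3 is 0.

Final answer: 0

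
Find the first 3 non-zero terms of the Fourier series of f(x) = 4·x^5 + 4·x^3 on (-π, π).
(-152·π^2 + 8·π^4 + 912)·sin(x) + (-4·π^4 - 24 + 16·π^2)·sin(2·x) + (-88·π^2/27 + 176/81 + 8·π^4/3)·sin(3·x)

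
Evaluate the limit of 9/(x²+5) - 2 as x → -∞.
Evaluate the dominant behaviour as x → -∞; each term tends to a finite value or vanishes.
Limit = -2.

Final answer: -2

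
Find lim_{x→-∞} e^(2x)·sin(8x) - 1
Evaluate the dominant behaviour as x → -∞; each term tends to a finite value or vanishes.
Limit = -1.

Final answer: -1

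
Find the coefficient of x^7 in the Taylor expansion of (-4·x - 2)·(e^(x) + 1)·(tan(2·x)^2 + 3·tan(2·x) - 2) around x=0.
Expand to order 7: (-4·x - 2)·(e^(x) + 1)·(tan(2·x)^2 + 3·tan(2·x) - 2) = -841·x^7/2 - 54133·x^6/180 - 634·x^5/3 - 931·x^4/6 - 292·x^3/3 - 66·x^2 - 4·x + 8 + O(x^8).
The coefficient of x^7 is -841/2.

Final answer: -841/2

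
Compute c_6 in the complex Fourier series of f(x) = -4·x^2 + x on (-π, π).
Compute the real Fourier coefficients first: a_6 = -4/9, b_6 = -1/3.
Then c_6 = (a_6 − i·b_6)/2 = -2/9 + i/6.

Final answer: -2/9 + i/6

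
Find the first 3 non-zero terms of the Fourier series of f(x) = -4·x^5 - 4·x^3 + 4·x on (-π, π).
(-904 - 8·π^4 + 152·π^2)·sin(x) + (-16·π^2 + 20 + 4·π^4)·sin(2·x) + (-8·π^4/3 + 40/81 + 88·π^2/27)·sin(3·x)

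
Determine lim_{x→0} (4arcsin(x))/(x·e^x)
Both numerator and denominator → 0 as x → 0; this is a 0/0 indeterminate form.
Expand each to leading order near x = 0: numerator ~ 4·x, denominator ~ x.
The limit of the ratio is 4.

Final answer: 4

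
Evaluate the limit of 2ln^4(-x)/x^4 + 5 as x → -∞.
The quotient is an ∞/∞ indeterminate form as x → -∞.
Compare growth rates of the dominant terms (exponentials ≫ polynomials ≫ logarithms), or apply L'Hôpital's rule; the quotient → 0.
Adding the constant: 0 + 5 = 5. Limit = 5.

Final answer: 5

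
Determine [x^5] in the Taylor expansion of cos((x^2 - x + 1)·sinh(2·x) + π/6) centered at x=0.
Expand to order 5: cos((x^2 - x + 1)·sinh(2·x) + π/6) = x^5·(22/5 + 10·√(3)/3) + x^4·(-4·√(3) - 4/3) + x^3·(-1 + 2·√(3)) + x^2·(1 - √(3)) - x + √(3)/2 + O(x^6).
The coefficient of x^5 is 22/5 + 10·√(3)/3.

Final answer: 22/5 + 10·√(3)/3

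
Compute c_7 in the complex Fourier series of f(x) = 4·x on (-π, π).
Compute the real Fourier coefficients first: a_7 = 0, b_7 = 8/7.
Then c_7 = (a_7 − i·b_7)/2 = -4·i/7.

Final answer: -4·i/7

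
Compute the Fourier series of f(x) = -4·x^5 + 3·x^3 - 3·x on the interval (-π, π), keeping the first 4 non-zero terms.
(-1002 - 8·π^4 + 166·π^2)·sin(x) + (-23·π^2 + 75/2 + 4·π^4)·sin(2·x) + (-8·π^4/3 - 590/81 + 214·π^2/27)·sin(3·x) + (-4·π^2 + 3 + 2·π^4)·sin(4·x)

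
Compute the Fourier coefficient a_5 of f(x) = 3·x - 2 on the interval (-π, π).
a_5 = (1/π) ∫_{-π}^{π} f(x)·cos(5x) dx.
Evaluate the integral (use parity and integration by parts as needed): a_5 = 0.

Final answer: 0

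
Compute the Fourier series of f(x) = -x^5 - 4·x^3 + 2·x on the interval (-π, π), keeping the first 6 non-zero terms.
(-2·π^4 - 188 + 32·π^2)·sin(x) + (-π^2 - 1/2 + π^4)·sin(2·x) + (-2·π^4/3 - 32·π^2/27 + 172/81)·sin(3·x) + (-97/64 + 11·π^2/8 + π^4/2)·sin(4·x) + (-2·π^4/5 - 32·π^2/25 + 692/625)·sin(5·x) + (-139/162 + 31·π^2/27 + π^4/3)·sin(6·x)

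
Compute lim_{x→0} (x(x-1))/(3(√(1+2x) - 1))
Both numerator and denominator → 0 as x → 0; this is a 0/0 indeterminate form.
Expand each to leading order near x = 0: numerator ~ -x, denominator ~ 3·x.
The limit of the ratio is -1/3.

Final answer: -1/3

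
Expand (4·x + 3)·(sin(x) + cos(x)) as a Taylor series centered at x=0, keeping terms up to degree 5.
23·x^5/120 - 13·x^4/24 - 5·x^3/2 + 5·x^2/2 + 7·x + 3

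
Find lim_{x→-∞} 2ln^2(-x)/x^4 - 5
The quotient is an ∞/∞ indeterminate form as x → -∞.
Compare growth rates of the dominant terms (exponentials ≫ polynomials ≫ logarithms), or apply L'Hôpital's rule; the quotient → 0.
Adding the constant: 0 - 5 = -5. Limit = -5.

Final answer: -5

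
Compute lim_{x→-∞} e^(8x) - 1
Evaluate the dominant behaviour as x → -∞; each term tends to a finite value or vanishes.
Limit = -1.

Final answer: -1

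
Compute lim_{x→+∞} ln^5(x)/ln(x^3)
This is an ∞/∞ indeterminate form as x → +∞.
Write ln(x^3) = 3·ln(x), reducing the quotient to ln^4(x)/3 → ∞.
Limit = ∞.

Final answer: ∞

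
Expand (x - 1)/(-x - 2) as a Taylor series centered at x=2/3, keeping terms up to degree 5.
1/8 - 27·(x - 2/3)/64 + 81·(x - 2/3)^2/512 - 243·(x - 2/3)^3/4096 + 729·(x - 2/3)^4/32768 - 2187·(x - 2/3)^5/262144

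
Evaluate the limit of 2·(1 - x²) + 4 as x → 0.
Direct substitution at x = 0 gives 6.

Final answer: 6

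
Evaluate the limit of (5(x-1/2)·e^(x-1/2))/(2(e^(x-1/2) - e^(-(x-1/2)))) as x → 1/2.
Both numerator and denominator → 0 as x → 1/2; this is a 0/0 indeterminate form.
Expand each to leading order near x = 1/2: numerator ~ 5·(x - 1/2), denominator ~ 4·(x - 1/2).
The limit of the ratio is 5/4.

Final answer: 5/4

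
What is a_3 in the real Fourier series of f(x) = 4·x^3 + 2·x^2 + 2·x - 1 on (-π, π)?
a_3 = (1/π) ∫_{-π}^{π} f(x)·cos(3x) dx.
Evaluate the integral (use parity and integration by parts as needed): a_3 = -8/9.

Final answer: -8/9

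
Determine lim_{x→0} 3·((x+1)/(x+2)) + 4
Direct substitution at x = 0 gives 11/2.

Final answer: 11/2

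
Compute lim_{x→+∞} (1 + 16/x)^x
As x → +∞: this is the defining limit (1 + 16/x)^x → e^16.
Limit = e^(16).

Final answer: e^(16)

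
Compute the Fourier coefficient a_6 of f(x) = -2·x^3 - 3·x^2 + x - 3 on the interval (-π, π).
a_6 = (1/π) ∫_{-π}^{π} f(x)·cos(6x) dx.
Evaluate the integral (use parity and integration by parts as needed): a_6 = -1/3.

Final answer: -1/3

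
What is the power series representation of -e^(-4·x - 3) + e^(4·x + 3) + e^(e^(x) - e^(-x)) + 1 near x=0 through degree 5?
x^5·(128·e^(-3)/15 + 19/20 + 128·e^(3)/15) + x^4·(-32·e^(-3)/3 + 4/3 + 32·e^(3)/3) + x^3·(32·e^(-3)/3 + 5/3 + 32·e^(3)/3) + x^2·(-8·e^(-3) + 2 + 8·e^(3)) + x·(4·e^(-3) + 2 + 4·e^(3)) - e^(-3) + 2 + e^(3)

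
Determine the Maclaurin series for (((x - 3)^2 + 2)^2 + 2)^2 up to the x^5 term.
-1656·x^5 + 6778·x^4 - 18264·x^3 + 31692·x^2 - 32472·x + 15129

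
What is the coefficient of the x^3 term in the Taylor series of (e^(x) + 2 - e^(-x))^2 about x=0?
Expand to order 3: (e^(x) + 2 - e^(-x))^2 = 4·x^3/3 + 4·x^2 + 8·x + 4 + O(x^4).
The coefficient of x^3 is 4/3.

Final answer: 4/3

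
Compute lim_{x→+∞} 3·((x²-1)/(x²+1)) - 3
Evaluate the dominant behaviour as x → +∞; each term tends to a finite value or vanishes.
Limit = 0.

Final answer: 0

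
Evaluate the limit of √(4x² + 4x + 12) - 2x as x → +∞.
As x → +∞: multiply by the conjugate to get (4x+12)/(√(4x²+4x+12)+2x); the denominator ~ 4x, so the limit is 4/4 = 1.
Limit = 1.

Final answer: 1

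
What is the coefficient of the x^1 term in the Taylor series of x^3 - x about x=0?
Expand to order 1: x^3 - x = -x + O(x^2).
The coefficient of x^1 is -1.

Final answer: -1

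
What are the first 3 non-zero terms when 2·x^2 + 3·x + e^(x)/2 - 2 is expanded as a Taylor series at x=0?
9·x^2/4 + 7·x/2 - 3/2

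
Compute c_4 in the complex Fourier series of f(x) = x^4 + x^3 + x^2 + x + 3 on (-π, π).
Compute the real Fourier coefficients first: a_4 = 1/16 + π^2/2, b_4 = -π^2/2 - 5/16.
Then c_4 = (a_4 − i·b_4)/2 = 1/32 + π^2/4 + 5·i/32 + i·π^2/4.

Final answer: 1/32 + π^2/4 + 5·i/32 + i·π^2/4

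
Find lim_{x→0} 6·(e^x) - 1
Direct substitution at x = 0 gives 5.

Final answer: 5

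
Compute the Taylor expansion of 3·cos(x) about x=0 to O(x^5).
x^4/8 - 3·x^2/2 + 3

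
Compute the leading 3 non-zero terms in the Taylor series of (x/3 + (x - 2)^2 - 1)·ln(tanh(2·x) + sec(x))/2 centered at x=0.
9·x^3/4 - 71·x^2/12 + 3·x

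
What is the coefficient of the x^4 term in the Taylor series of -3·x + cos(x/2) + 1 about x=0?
Expand to order 4: -3·x + cos(x/2) + 1 = x^4/384 - x^2/8 - 3·x + 2 + O(x^5).
The coefficient of x^4 is 1/384.

Final answer: 1/384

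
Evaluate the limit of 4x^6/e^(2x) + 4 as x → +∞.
The quotient is an ∞/∞ indeterminate form as x → +∞.
The exponential denominator e^(2x) dominates the polynomial numerator (e^x ≫ x^6 as x → ∞), so the quotient → 0.
Adding the constant: 0 + 4 = 4. Limit = 4.

Final answer: 4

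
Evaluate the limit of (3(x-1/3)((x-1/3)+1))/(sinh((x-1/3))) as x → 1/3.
Both numerator and denominator → 0 as x → 1/3; this is a 0/0 indeterminate form.
Expand each to leading order near x = 1/3: numerator ~ 3·(x - 1/3), denominator ~ (x - 1/3).
The limit of the ratio is 3.

Final answer: 3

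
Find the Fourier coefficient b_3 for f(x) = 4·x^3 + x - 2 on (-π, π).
b_3 = (1/π) ∫_{-π}^{π} f(x)·sin(3x) dx.
Evaluate the integral (use parity and integration by parts as needed): b_3 = -10/9 + 8·π^2/3.

Final answer: -10/9 + 8·π^2/3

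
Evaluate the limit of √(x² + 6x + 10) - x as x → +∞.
As x → +∞: multiply by the conjugate to get (6x+10)/(√(x²+6x+10)+x); the denominator ~ 2x, so the limit is 6/2 = 3.
Limit = 3.

Final answer: 3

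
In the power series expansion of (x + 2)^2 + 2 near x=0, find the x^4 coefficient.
Expand to order 4: (x + 2)^2 + 2 = x^2 + 4·x + 6 + O(x^5).
The coefficient of x^4 is 0.

Final answer: 0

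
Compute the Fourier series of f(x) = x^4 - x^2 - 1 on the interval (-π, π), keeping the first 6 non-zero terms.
(52 - 8·π^2)·cos(x) + (-4 + 2·π^2)·cos(2·x) + (28/27 - 8·π^2/9)·cos(3·x) + (-7/16 + π^2/2)·cos(4·x) + (148/625 - 8·π^2/25)·cos(5·x) - π^2/3 - 1 + π^4/5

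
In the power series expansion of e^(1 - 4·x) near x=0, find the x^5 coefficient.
Expand to order 5: e^(1 - 4·x) = -128·e·x^5/15 + 32·e·x^4/3 - 32·e·x^3/3 + 8·e·x^2 - 4·e·x + e + O(x^6).
The coefficient of x^5 is -128·e/15.

Final answer: -128·e/15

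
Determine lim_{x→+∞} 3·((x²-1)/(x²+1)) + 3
Evaluate the dominant behaviour as x → +∞; each term tends to a finite value or vanishes.
Limit = 6.

Final answer: 6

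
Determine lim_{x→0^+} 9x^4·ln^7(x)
This is a 0·∞ indeterminate form at x → 0⁺.
Rewrite the product as 9·ln^7(x) / x^(-4) and apply L'Hôpital, or use the standard hierarchy x^(-4) ≫ |ln x|^7 as x → 0⁺.
The indeterminate product → 0, so the limit = 0.

Final answer: 0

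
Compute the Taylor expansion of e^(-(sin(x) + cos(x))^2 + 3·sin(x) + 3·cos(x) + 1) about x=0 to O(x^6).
-x^5·e^(3)/15 + 11·x^4·e^(3)/8 - x^3·e^(3)/2 - x^2·e^(3) + x·e^(3) + e^(3)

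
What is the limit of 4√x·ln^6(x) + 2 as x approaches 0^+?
The product is a 0·∞ indeterminate form at x → 0⁺.
Rewrite the product as 4·ln^6(x) / x^(-1/2) and apply L'Hôpital, or use the standard hierarchy x^(-1/2) ≫ |ln x|^6 as x → 0⁺.
The indeterminate product → 0, so the limit = 2.

Final answer: 2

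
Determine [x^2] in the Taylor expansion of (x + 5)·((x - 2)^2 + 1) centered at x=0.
Expand to order 2: (x + 5)·((x - 2)^2 + 1) = x^2 - 15·x + 25 + O(x^3).
The coefficient of x^2 is 1.

Final answer: 1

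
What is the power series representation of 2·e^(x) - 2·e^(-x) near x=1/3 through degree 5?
(-2 + 2·e^(2/3))·e^(-1/3) + (2 + 2·e^(2/3))·e^(-1/3)·(x - 1/3) + (-1 + e^(2/3))·e^(-1/3)·(x - 1/3)^2 + (1 + e^(2/3))·e^(-1/3)·(x - 1/3)^3/3 + (-1 + e^(2/3))·e^(-1/3)·(x - 1/3)^4/12 + (1 + e^(2/3))·e^(-1/3)·(x - 1/3)^5/60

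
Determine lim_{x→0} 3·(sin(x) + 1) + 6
Direct substitution at x = 0 gives 9.

Final answer: 9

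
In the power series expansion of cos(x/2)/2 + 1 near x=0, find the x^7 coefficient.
Expand to order 7: cos(x/2)/2 + 1 = -x^6/92160 + x^4/768 - x^2/16 + 3/2 + O(x^8).
The coefficient of x^7 is 0.

Final answer: 0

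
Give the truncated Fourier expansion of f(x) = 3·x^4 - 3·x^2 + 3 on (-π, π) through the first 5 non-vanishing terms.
(156 - 24·π^2)·cos(x) + (-12 + 6·π^2)·cos(2·x) + (28/9 - 8·π^2/3)·cos(3·x) + (-21/16 + 3·π^2/2)·cos(4·x) - π^2 + 3 + 3·π^4/5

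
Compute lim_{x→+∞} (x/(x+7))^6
As x → +∞: x/(x+7) = 1/(1 + 7/x) → 1, and the 6th power of a limit-1 base also → 1.
Limit = 1.

Final answer: 1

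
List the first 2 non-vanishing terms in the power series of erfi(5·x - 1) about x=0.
10·e·x/√(π) - erfi(1)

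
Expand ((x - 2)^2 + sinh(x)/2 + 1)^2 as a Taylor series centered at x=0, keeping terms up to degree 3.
-37·x^3/6 + 89·x^2/4 - 35·x + 25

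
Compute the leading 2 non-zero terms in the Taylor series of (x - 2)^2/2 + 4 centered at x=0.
6 - 2·x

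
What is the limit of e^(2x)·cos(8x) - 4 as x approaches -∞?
Evaluate the dominant behaviour as x → -∞; each term tends to a finite value or vanishes.
Limit = -4.

Final answer: -4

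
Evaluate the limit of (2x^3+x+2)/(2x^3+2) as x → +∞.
This is an ∞/∞ indeterminate form as x → +∞.
Divide numerator and denominator by x^3 and let the lower-order terms vanish; the leading terms give 2/2 = 1.
Limit = 1.

Final answer: 1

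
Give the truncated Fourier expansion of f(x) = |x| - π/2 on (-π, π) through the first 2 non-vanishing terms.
-4·cos(x)/π - 4·cos(3·x)/(9·π)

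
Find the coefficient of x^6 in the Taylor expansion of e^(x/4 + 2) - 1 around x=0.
Expand to order 6: e^(x/4 + 2) - 1 = x^6·e^(2)/2949120 + x^5·e^(2)/122880 + x^4·e^(2)/6144 + x^3·e^(2)/384 + x^2·e^(2)/32 + x·e^(2)/4 - 1 + e^(2) + O(x^7).
The coefficient of x^6 is e^(2)/2949120.

Final answer: e^(2)/2949120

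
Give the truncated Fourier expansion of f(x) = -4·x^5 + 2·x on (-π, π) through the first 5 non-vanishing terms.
(-956 - 8·π^4 + 160·π^2)·sin(x) + (-20·π^2 + 28 + 4·π^4)·sin(2·x) + (-8·π^4/3 - 212/81 + 160·π^2/27)·sin(3·x) + (-5·π^2/2 - 1/16 + 2·π^4)·sin(4·x) + (-8·π^4/5 + 308/625 + 32·π^2/25)·sin(5·x)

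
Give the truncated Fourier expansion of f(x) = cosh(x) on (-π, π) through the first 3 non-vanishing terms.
-cos(x)·sinh(π)/π + 2·cos(2·x)·sinh(π)/(5·π) + sinh(π)/π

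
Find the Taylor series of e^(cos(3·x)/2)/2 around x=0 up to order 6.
-3969·x^6·e^(1/2)/1280 + 135·x^4·e^(1/2)/64 - 9·x^2·e^(1/2)/8 + e^(1/2)/2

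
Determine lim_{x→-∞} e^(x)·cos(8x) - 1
Evaluate the dominant behaviour as x → -∞; each term tends to a finite value or vanishes.
Limit = -1.

Final answer: -1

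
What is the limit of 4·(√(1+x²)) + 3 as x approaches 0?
Direct substitution at x = 0 gives 7.

Final answer: 7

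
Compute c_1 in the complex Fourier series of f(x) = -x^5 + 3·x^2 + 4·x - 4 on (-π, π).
Compute the real Fourier coefficients first: a_1 = -12, b_1 = -232 - 2·π^4 + 40·π^2.
Then c_1 = (a_1 − i·b_1)/2 = -6 - 20·i·π^2 + i·π^4 + 116·i.

Final answer: -6 - 20·i·π^2 + i·π^4 + 116·i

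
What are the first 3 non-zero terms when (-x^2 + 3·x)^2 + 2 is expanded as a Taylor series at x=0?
-6·x^3 + 9·x^2 + 2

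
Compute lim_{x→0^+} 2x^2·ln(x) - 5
The product is a 0·∞ indeterminate form at x → 0⁺.
Rewrite the product as 2·ln(x) / x^(-2) and apply L'Hôpital, or use the standard hierarchy x^(-2) ≫ |ln x| as x → 0⁺.
The indeterminate product → 0, so the limit = -5.

Final answer: -5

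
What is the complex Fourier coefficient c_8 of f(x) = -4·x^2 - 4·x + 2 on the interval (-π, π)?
Compute the real Fourier coefficients first: a_8 = -1/4, b_8 = 1.
Then c_8 = (a_8 − i·b_8)/2 = -1/8 - i/2.

Final answer: -1/8 - i/2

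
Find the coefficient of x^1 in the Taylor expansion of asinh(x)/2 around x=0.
Expand to order 1: asinh(x)/2 = x/2 + O(x^2).
The coefficient of x^1 is 1/2.

Final answer: 1/2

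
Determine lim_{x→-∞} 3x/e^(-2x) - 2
The quotient is an ∞/∞ indeterminate form as x → -∞.
Compare growth rates of the dominant terms (exponentials ≫ polynomials ≫ logarithms), or apply L'Hôpital's rule; the quotient → 0.
Adding the constant: 0 - 2 = -2. Limit = -2.

Final answer: -2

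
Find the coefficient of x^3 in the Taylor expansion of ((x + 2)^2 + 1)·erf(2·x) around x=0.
Expand to order 3: ((x + 2)^2 + 1)·erf(2·x) = -68·x^3/(3·√(π)) + 16·x^2/√(π) + 20·x/√(π) + O(x^4).
The coefficient of x^3 is -68/(3·√(π)).

Final answer: -68/(3·√(π))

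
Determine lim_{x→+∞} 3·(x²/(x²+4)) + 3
Evaluate the dominant behaviour as x → +∞; each term tends to a finite value or vanishes.
Limit = 6.

Final answer: 6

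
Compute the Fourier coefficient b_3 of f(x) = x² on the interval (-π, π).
b_3 = (1/π) ∫_{-π}^{π} f(x)·sin(3x) dx.
Evaluate the integral (use parity and integration by parts as needed): b_3 = 0.

Final answer: 0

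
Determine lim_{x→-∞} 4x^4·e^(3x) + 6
The product is a 0·∞ indeterminate form at x → -∞.
Rewrite the product as 4x^4 / e^(-3x) (an ∞/∞ form) and apply L'Hôpital, or use the standard hierarchy e^(3|x|) ≫ |x^4| as x → -∞.
The indeterminate product → 0, so the limit = 6.

Final answer: 6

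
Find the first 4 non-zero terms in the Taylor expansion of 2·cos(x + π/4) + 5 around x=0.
√(2)·x^3/6 - √(2)·x^2/2 - √(2)·x + √(2) + 5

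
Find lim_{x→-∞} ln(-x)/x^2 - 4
The quotient is an ∞/∞ indeterminate form as x → -∞.
Compare growth rates of the dominant terms (exponentials ≫ polynomials ≫ logarithms), or apply L'Hôpital's rule; the quotient → 0.
Adding the constant: 0 - 4 = -4. Limit = -4.

Final answer: -4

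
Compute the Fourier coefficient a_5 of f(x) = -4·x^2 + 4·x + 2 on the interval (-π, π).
a_5 = (1/π) ∫_{-π}^{π} f(x)·cos(5x) dx.
Evaluate the integral (use parity and integration by parts as needed): a_5 = 16/25.

Final answer: 16/25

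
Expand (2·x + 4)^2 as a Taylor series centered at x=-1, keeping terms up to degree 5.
4 + 8·(x + 1) + 4·(x + 1)^2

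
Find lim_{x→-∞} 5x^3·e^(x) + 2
The product is a 0·∞ indeterminate form at x → -∞.
Rewrite the product as 5x^3 / e^(-x) (an ∞/∞ form) and apply L'Hôpital, or use the standard hierarchy e^(|x|) ≫ |x^3| as x → -∞.
The indeterminate product → 0, so the limit = 2.

Final answer: 2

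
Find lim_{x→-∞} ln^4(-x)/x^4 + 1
The quotient is an ∞/∞ indeterminate form as x → -∞.
Compare growth rates of the dominant terms (exponentials ≫ polynomials ≫ logarithms), or apply L'Hôpital's rule; the quotient → 0.
Adding the constant: 0 + 1 = 1. Limit = 1.

Final answer: 1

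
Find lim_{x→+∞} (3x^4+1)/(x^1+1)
This is an ∞/∞ indeterminate form as x → +∞.
Divide numerator and denominator by x^4 and let the lower-order terms vanish; the numerator's degree 4 exceeds the denominator's degree 1, so the quotient diverges.
Limit = ∞.

Final answer: ∞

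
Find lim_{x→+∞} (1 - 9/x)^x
As x → +∞: this is the defining limit (1 - 9/x)^x → e^(-9).
Limit = e^(-9).

Final answer: e^(-9)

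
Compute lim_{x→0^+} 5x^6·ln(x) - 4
The product is a 0·∞ indeterminate form at x → 0⁺.
Rewrite the product as 5·ln(x) / x^(-6) and apply L'Hôpital, or use the standard hierarchy x^(-6) ≫ |ln x| as x → 0⁺.
The indeterminate product → 0, so the limit = -4.

Final answer: -4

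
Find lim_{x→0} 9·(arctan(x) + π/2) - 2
Direct substitution at x = 0 gives -2 + 9·π/2.

Final answer: -2 + 9·π/2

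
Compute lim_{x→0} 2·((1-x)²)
Direct substitution at x = 0 gives 2.

Final answer: 2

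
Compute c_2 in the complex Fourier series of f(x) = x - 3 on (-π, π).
Compute the real Fourier coefficients first: a_2 = 0, b_2 = -1.
Then c_2 = (a_2 − i·b_2)/2 = i/2.

Final answer: i/2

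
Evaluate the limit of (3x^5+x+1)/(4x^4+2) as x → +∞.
This is an ∞/∞ indeterminate form as x → +∞.
Divide numerator and denominator by x^5 and let the lower-order terms vanish; the numerator's degree 5 exceeds the denominator's degree 4, so the quotient diverges.
Limit = ∞.

Final answer: ∞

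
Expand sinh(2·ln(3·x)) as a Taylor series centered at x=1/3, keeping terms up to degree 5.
6·(x - 1/3) - 9·(x - 1/3)^2 + 54·(x - 1/3)^3 - 405·(x - 1/3)^4/2 + 729·(x - 1/3)^5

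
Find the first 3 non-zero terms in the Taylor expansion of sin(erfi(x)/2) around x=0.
x^5·(-1/(6·π^(3/2)) + 1/(120·π^(5/2)) + 1/(10·√(π))) + x^3·(-1/(6·π^(3/2)) + 1/(3·√(π))) + x/√(π)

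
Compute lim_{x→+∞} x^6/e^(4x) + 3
The quotient is an ∞/∞ indeterminate form as x → +∞.
The exponential denominator e^(4x) dominates the polynomial numerator (e^x ≫ x^6 as x → ∞), so the quotient → 0.
Adding the constant: 0 + 3 = 3. Limit = 3.

Final answer: 3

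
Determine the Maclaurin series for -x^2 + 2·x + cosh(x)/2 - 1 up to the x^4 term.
x^4/48 - 3·x^2/4 + 2·x - 1/2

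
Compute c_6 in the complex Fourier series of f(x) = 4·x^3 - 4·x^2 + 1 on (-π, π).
Compute the real Fourier coefficients first: a_6 = -4/9, b_6 = 2/9 - 4·π^2/3.
Then c_6 = (a_6 − i·b_6)/2 = -2/9 - i/9 + 2·i·π^2/3.

Final answer: -2/9 - i/9 + 2·i·π^2/3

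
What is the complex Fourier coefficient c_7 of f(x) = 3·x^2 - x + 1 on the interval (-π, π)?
Compute the real Fourier coefficients first: a_7 = -12/49, b_7 = -2/7.
Then c_7 = (a_7 − i·b_7)/2 = -6/49 + i/7.

Final answer: -6/49 + i/7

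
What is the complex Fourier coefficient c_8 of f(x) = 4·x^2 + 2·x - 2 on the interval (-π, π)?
Compute the real Fourier coefficients first: a_8 = 1/4, b_8 = -1/2.
Then c_8 = (a_8 − i·b_8)/2 = 1/8 + i/4.

Final answer: 1/8 + i/4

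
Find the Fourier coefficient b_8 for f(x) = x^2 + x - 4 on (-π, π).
b_8 = (1/π) ∫_{-π}^{π} f(x)·sin(8x) dx.
Evaluate the integral (use parity and integration by parts as needed): b_8 = -1/4.

Final answer: -1/4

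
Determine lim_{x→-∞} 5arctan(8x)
Evaluate the dominant behaviour as x → -∞; each term tends to a finite value or vanishes.
Limit = -5·π/2.

Final answer: -5·π/2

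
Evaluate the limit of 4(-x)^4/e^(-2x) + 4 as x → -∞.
The quotient is an ∞/∞ indeterminate form as x → -∞.
Compare growth rates of the dominant terms (exponentials ≫ polynomials ≫ logarithms), or apply L'Hôpital's rule; the quotient → 0.
Adding the constant: 0 + 4 = 4. Limit = 4.

Final answer: 4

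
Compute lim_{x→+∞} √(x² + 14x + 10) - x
This is an ∞ − ∞ indeterminate form.
Multiply and divide by the conjugate √(x²+14x + 10) + x; the x² terms cancel, leaving (14x + 10)/(√(x²+14x + 10)+x) → 14/2 = 7.
Limit = 7.

Final answer: 7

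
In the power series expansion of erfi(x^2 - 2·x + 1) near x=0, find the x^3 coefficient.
Expand to order 3: erfi(x^2 - 2·x + 1) = -24·e·x^3/√(π) + 10·e·x^2/√(π) - 4·e·x/√(π) + erfi(1) + O(x^4).
The coefficient of x^3 is -24·e/√(π).

Final answer: -24·e/√(π)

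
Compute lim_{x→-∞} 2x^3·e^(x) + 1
The product is a 0·∞ indeterminate form at x → -∞.
Rewrite the product as 2x^3 / e^(-x) (an ∞/∞ form) and apply L'Hôpital, or use the standard hierarchy e^(|x|) ≫ |x^3| as x → -∞.
The indeterminate product → 0, so the limit = 1.

Final answer: 1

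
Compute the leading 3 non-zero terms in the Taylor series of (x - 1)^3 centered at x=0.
-3·x^2 + 3·x - 1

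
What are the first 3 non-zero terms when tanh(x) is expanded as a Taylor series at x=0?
2·x^5/15 - x^3/3 + x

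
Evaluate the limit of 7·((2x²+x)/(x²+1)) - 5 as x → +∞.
Evaluate the dominant behaviour as x → +∞; each term tends to a finite value or vanishes.
Limit = 9.

Final answer: 9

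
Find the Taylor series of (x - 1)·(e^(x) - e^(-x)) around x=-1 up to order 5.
(-2 + 2·e^(2))·e^(-1) + (-3·e^(2) - 1)·e^(-1)·(x + 1) + 2·e·(x + 1)^2 + (1 - 5·e^(2))·e^(-1)·(x + 1)^3/6 + (1 + 3·e^(2))·e^(-1)·(x + 1)^4/12 + (3 - 7·e^(2))·e^(-1)·(x + 1)^5/120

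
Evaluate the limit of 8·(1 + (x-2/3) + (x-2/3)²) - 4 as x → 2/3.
Direct substitution at x = 2/3 gives 4.

Final answer: 4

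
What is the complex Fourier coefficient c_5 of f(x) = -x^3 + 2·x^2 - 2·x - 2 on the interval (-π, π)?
Compute the real Fourier coefficients first: a_5 = -8/25, b_5 = -2·π^2/5 - 88/125.
Then c_5 = (a_5 − i·b_5)/2 = -4/25 + 44·i/125 + i·π^2/5.

Final answer: -4/25 + 44·i/125 + i·π^2/5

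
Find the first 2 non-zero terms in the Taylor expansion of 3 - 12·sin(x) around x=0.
3 - 12·x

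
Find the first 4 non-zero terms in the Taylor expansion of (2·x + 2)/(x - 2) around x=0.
-3·x^3/8 - 3·x^2/4 - 3·x/2 - 1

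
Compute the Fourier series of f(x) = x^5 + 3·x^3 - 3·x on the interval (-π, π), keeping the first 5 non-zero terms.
(-34·π^2 + 2·π^4 + 198)·sin(x) + (-π^4 + 2·π^2)·sin(2·x) + (-190/81 + 14·π^2/27 + 2·π^4/3)·sin(3·x) + (-π^4/2 - 7·π^2/8 + 117/64)·sin(4·x) + (-882/625 + 22·π^2/25 + 2·π^4/5)·sin(5·x)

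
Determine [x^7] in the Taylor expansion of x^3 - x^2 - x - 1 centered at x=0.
Expand to order 7: x^3 - x^2 - x - 1 = x^3 - x^2 - x - 1 + O(x^8).
The coefficient of x^7 is 0.

Final answer: 0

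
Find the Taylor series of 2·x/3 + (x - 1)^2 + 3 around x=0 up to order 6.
x^2 - 4·x/3 + 4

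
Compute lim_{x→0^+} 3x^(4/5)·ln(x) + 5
The product is a 0·∞ indeterminate form at x → 0⁺.
Rewrite the product as 3·ln(x) / x^(-4/5) and apply L'Hôpital, or use the standard hierarchy x^(-4/5) ≫ |ln x| as x → 0⁺.
The indeterminate product → 0, so the limit = 5.

Final answer: 5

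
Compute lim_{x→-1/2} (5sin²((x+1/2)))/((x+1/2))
Both numerator and denominator → 0 as x → -1/2; this is a 0/0 indeterminate form.
Expand each to leading order near x = -1/2: numerator ~ 5·(x + 1/2)^2, denominator ~ (x + 1/2).
The limit of the ratio is 0.

Final answer: 0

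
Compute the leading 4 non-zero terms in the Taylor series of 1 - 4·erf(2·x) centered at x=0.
-128·x^5/(5·√(π)) + 64·x^3/(3·√(π)) - 16·x/√(π) + 1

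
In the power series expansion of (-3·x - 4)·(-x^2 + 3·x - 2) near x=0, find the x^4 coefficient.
Expand to order 4: (-3·x - 4)·(-x^2 + 3·x - 2) = 3·x^3 - 5·x^2 - 6·x + 8 + O(x^5).
The coefficient of x^4 is 0.

Final answer: 0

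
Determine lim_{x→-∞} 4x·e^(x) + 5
The product is a 0·∞ indeterminate form at x → -∞.
Rewrite the product as 4x / e^(-x) (an ∞/∞ form) and apply L'Hôpital, or use the standard hierarchy e^(|x|) ≫ |x| as x → -∞.
The indeterminate product → 0, so the limit = 5.

Final answer: 5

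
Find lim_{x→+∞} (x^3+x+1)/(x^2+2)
This is an ∞/∞ indeterminate form as x → +∞.
Divide numerator and denominator by x^3 and let the lower-order terms vanish; the numerator's degree 3 exceeds the denominator's degree 2, so the quotient diverges.
Limit = ∞.

Final answer: ∞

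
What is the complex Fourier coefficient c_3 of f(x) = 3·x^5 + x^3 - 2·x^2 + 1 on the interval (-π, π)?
Compute the real Fourier coefficients first: a_3 = 8/9, b_3 = -34·π^2/9 + 68/27 + 2·π^4.
Then c_3 = (a_3 − i·b_3)/2 = 4/9 - i·π^4 - 34·i/27 + 17·i·π^2/9.

Final answer: 4/9 - i·π^4 - 34·i/27 + 17·i·π^2/9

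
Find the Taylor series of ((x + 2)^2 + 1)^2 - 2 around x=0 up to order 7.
x^4 + 8·x^3 + 26·x^2 + 40·x + 23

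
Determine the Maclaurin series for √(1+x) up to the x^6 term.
-21·x^6/1024 + 7·x^5/256 - 5·x^4/128 + x^3/16 - x^2/8 + x/2 + 1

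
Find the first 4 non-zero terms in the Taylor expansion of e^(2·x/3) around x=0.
4·x^3/81 + 2·x^2/9 + 2·x/3 + 1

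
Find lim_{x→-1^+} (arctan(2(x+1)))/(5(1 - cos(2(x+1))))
Both numerator and denominator → 0 as x → -1^+; this is a 0/0 indeterminate form.
Expand each to leading order near x = -1: numerator ~ 2·(x + 1), denominator ~ 10·(x + 1)^2.
The limit of the ratio is ∞.

Final answer: ∞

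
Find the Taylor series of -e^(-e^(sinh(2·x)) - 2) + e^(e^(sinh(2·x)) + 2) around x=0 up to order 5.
x^5·(-28·e^(-3)/15 + 412·e^(3)/15) + x^4·(-2·e^(-3)/3 + 46·e^(3)/3) + 8·x^3·e^(3) + 4·x^2·e^(3) + x·(2·e^(-3) + 2·e^(3)) - e^(-3) + e^(3)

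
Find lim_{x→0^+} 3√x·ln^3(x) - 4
The product is a 0·∞ indeterminate form at x → 0⁺.
Rewrite the product as 3·ln^3(x) / x^(-1/2) and apply L'Hôpital, or use the standard hierarchy x^(-1/2) ≫ |ln x|^3 as x → 0⁺.
The indeterminate product → 0, so the limit = -4.

Final answer: -4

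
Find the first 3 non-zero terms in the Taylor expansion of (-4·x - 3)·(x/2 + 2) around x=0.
-2·x^2 - 19·x/2 - 6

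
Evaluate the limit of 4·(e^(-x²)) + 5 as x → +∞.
Evaluate the dominant behaviour as x → +∞; each term tends to a finite value or vanishes.
Limit = 5.

Final answer: 5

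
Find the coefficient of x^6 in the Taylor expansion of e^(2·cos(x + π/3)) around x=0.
Expand to order 6: e^(2·cos(x + π/3)) = 89·e·x^6/720 + √(3)·e·x^5/6 - 17·e·x^4/24 + √(3)·e·x^3/6 + e·x^2 - √(3)·e·x + e + O(x^7).
The coefficient of x^6 is 89·e/720.

Final answer: 89·e/720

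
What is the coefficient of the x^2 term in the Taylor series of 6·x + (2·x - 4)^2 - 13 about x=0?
Expand to order 2: 6·x + (2·x - 4)^2 - 13 = 4·x^2 - 10·x + 3 + O(x^3).
The coefficient of x^2 is 4.

Final answer: 4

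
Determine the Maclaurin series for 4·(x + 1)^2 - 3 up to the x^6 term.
4·x^2 + 8·x + 1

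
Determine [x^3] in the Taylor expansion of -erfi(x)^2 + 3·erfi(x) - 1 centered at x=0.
Expand to order 3: -erfi(x)^2 + 3·erfi(x) - 1 = 2·x^3/√(π) - 4·x^2/π + 6·x/√(π) - 1 + O(x^4).
The coefficient of x^3 is 2/√(π).

Final answer: 2/√(π)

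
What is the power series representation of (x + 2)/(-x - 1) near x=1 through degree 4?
-3/2 + (x - 1)/4 - (x - 1)^2/8 + (x - 1)^3/16 - (x - 1)^4/32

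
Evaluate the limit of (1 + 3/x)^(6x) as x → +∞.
As x → +∞: write (1 + 3/x)^(6x) = ((1 + 3/x)^x)^6 → (e^3)^6 = e^18.
Limit = e^(18).

Final answer: e^(18)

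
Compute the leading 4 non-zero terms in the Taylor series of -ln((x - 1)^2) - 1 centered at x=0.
2·x^3/3 + x^2 + 2·x - 1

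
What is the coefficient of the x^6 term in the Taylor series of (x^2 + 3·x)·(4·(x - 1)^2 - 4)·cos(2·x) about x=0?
Expand to order 6: (x^2 + 3·x)·(4·(x - 1)^2 - 4)·cos(2·x) = -24·x^6 - 8·x^5 + 52·x^4 + 4·x^3 - 24·x^2 + O(x^7).
The coefficient of x^6 is -24.

Final answer: -24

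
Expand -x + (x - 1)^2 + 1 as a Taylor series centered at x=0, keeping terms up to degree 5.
x^2 - 3·x + 2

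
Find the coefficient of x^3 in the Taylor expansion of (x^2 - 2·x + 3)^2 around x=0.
Expand to order 3: (x^2 - 2·x + 3)^2 = -4·x^3 + 10·x^2 - 12·x + 9 + O(x^4).
The coefficient of x^3 is -4.

Final answer: -4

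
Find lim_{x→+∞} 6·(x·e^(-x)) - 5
Evaluate the dominant behaviour as x → +∞; each term tends to a finite value or vanishes.
Limit = -5.

Final answer: -5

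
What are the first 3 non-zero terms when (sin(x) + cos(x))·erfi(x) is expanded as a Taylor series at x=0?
-x^3/(3·√(π)) + 2·x^2/√(π) + 2·x/√(π)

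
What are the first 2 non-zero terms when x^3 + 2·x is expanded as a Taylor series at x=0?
x^3 + 2·x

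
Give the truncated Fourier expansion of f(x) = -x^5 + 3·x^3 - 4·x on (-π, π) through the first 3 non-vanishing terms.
(-284 - 2·π^4 + 46·π^2)·sin(x) + (-8·π^2 + 16 + π^4)·sin(2·x) + (-2·π^4/3 - 404/81 + 94·π^2/27)·sin(3·x)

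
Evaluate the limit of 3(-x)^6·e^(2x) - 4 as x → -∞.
The product is a 0·∞ indeterminate form at x → -∞.
Rewrite the product as 3(-x)^6 / e^(-2x) (an ∞/∞ form) and apply L'Hôpital, or use the standard hierarchy e^(2|x|) ≫ |(-x)^6| as x → -∞.
The indeterminate product → 0, so the limit = -4.

Final answer: -4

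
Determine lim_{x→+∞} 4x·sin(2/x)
As x → +∞: let u = 2/x → 0⁺; then 4·x·sin(2/x) = 4·2·sin(u)/u → 4·2·1 = 8.
Limit = 8.

Final answer: 8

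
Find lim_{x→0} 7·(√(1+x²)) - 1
Direct substitution at x = 0 gives 6.

Final answer: 6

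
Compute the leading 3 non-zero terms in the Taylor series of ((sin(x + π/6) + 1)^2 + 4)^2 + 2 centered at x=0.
27·x^2/4 + 75·√(3)·x/4 + 657/16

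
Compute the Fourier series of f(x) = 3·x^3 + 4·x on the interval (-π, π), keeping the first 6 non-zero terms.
(-28 + 6·π^2)·sin(x) + (1/2 - 3·π^2)·sin(2·x) + (4/3 + 2·π^2)·sin(3·x) + (-3·π^2/2 - 23/16)·sin(4·x) + (164/125 + 6·π^2/5)·sin(5·x) + (-π^2 - 7/6)·sin(6·x)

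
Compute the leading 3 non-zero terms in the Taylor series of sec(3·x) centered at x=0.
135·x^4/8 + 9·x^2/2 + 1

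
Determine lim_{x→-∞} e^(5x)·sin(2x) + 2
Evaluate the dominant behaviour as x → -∞; each term tends to a finite value or vanishes.
Limit = 2.

Final answer: 2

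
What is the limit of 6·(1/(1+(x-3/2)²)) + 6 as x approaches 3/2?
Direct substitution at x = 3/2 gives 12.

Final answer: 12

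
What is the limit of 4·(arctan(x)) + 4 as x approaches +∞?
Evaluate the dominant behaviour as x → +∞; each term tends to a finite value or vanishes.
Limit = 4 + 2·π.

Final answer: 4 + 2·π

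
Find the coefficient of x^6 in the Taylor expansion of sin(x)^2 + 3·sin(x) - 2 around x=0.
Expand to order 6: sin(x)^2 + 3·sin(x) - 2 = 2·x^6/45 + x^5/40 - x^4/3 - x^3/2 + x^2 + 3·x - 2 + O(x^7).
The coefficient of x^6 is 2/45.

Final answer: 2/45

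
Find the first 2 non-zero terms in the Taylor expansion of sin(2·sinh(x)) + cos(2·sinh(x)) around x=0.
2·x + 1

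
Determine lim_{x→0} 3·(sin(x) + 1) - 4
Direct substitution at x = 0 gives -1.

Final answer: -1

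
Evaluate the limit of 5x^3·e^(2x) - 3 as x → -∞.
The product is a 0·∞ indeterminate form at x → -∞.
Rewrite the product as 5x^3 / e^(-2x) (an ∞/∞ form) and apply L'Hôpital, or use the standard hierarchy e^(2|x|) ≫ |x^3| as x → -∞.
The indeterminate product → 0, so the limit = -3.

Final answer: -3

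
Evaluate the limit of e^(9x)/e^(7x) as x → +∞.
This is an ∞/∞ indeterminate form as x → +∞.
Rewrite e^(9x)/e^(7x) = e^((9−7)x) = e^(2x); the exponent coefficient is 2 > 0 so e^(2x) → ∞.
Limit = ∞.

Final answer: ∞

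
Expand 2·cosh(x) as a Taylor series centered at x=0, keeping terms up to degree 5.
x^4/12 + x^2 + 2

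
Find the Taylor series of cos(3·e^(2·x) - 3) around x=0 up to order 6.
1892·x^6/5 + 180·x^5 + 12·x^4 - 36·x^3 - 18·x^2 + 1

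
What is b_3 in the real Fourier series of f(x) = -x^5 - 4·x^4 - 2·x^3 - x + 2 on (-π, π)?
b_3 = (1/π) ∫_{-π}^{π} f(x)·sin(3x) dx.
Evaluate the integral (use parity and integration by parts as needed): b_3 = -2·π^4/3 - 62/81 + 4·π^2/27.

Final answer: -2·π^4/3 - 62/81 + 4·π^2/27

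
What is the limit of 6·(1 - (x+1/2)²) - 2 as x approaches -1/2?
Direct substitution at x = -1/2 gives 4.

Final answer: 4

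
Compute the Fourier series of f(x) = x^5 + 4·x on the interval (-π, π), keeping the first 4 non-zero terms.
(-40·π^2 + 2·π^4 + 248)·sin(x) + (-π^4 - 23/2 + 5·π^2)·sin(2·x) + (-40·π^2/27 + 296/81 + 2·π^4/3)·sin(3·x) + (-π^4/2 - 143/64 + 5·π^2/8)·sin(4·x)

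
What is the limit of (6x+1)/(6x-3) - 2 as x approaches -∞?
Evaluate the dominant behaviour as x → -∞; each term tends to a finite value or vanishes.
Limit = -1.

Final answer: -1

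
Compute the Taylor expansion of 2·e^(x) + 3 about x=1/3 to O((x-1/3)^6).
2·e^(1/3) + 3 + 2·e^(1/3)·(x - 1/3) + e^(1/3)·(x - 1/3)^2 + e^(1/3)·(x - 1/3)^3/3 + e^(1/3)·(x - 1/3)^4/12 + e^(1/3)·(x - 1/3)^5/60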